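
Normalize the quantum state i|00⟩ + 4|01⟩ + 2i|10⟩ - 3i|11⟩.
0.1826i|00⟩ + 0.7303|01⟩ + 0.3651i|10⟩ - 0.5477i|11⟩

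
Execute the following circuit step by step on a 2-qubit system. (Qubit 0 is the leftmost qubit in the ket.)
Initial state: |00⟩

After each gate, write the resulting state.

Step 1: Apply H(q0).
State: 1/√2|00⟩ + 1/√2|10⟩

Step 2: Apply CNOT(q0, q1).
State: 1/√2|00⟩ + 1/√2|11⟩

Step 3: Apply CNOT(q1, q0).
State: 1/√2|00⟩ + 1/√2|01⟩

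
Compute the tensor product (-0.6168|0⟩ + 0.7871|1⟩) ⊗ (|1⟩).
-0.6168|01⟩ + 0.7871|11⟩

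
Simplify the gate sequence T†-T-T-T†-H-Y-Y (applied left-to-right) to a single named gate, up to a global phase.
H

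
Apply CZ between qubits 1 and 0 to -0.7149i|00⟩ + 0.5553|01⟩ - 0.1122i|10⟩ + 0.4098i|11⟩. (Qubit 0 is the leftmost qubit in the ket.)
-0.7149i|00⟩ + 0.5553|01⟩ - 0.1122i|10⟩ - 0.4098i|11⟩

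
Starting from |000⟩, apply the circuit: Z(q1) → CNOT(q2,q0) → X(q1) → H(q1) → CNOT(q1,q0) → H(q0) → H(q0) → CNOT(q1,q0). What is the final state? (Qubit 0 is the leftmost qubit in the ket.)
1/√2|000⟩ - 1/√2|010⟩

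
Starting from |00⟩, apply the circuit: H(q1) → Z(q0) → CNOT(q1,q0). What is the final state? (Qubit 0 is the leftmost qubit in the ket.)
1/√2|00⟩ + 1/√2|11⟩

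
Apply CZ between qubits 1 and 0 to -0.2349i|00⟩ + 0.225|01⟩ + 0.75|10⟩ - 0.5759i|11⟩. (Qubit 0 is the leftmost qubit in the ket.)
-0.2349i|00⟩ + 0.225|01⟩ + 0.75|10⟩ + 0.5759i|11⟩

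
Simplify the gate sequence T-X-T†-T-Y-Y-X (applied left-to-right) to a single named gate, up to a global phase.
T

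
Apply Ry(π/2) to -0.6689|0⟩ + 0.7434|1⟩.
-0.9986|0⟩ + 0.05268|1⟩

Ry(π/2) = [[cos(θ/2), −sin(θ/2)], [sin(θ/2), cos(θ/2)]]; θ = π/2, cos(θ/2) ≈ 0.707107, sin(θ/2) ≈ 0.707107.
With a = amp(|0⟩) = -0.6689 and b = amp(|1⟩) = 0.7434:
new amp(|0⟩) = (0.707107)·a + (-0.707107)·b = -0.9986
new amp(|1⟩) = (0.707107)·a + (0.707107)·b = 0.05268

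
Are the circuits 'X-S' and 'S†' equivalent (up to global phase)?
No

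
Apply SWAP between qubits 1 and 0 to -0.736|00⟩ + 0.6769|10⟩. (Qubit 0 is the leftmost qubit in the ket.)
-0.736|00⟩ + 0.6769|01⟩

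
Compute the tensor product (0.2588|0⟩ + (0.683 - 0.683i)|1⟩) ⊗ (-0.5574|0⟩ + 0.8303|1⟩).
-0.1443|00⟩ + 0.2149|01⟩ + (-0.3807 + 0.3807i)|10⟩ + (0.5671 - 0.5671i)|11⟩

amp(|b₁b₂…⟩) = product of the factor amplitudes for bits b₁, b₂, …; only kets whose every factor amplitude is nonzero survive.
|00⟩: (0.2588)(-0.5574) = -0.1443
|01⟩: (0.2588)(0.8303) = 0.2149
|10⟩: (0.683 - 0.683i)(-0.5574) = (-0.3807 + 0.3807i)
|11⟩: (0.683 - 0.683i)(0.8303) = (0.5671 - 0.5671i)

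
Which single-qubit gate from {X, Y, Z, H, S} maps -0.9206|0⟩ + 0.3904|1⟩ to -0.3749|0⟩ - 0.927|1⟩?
H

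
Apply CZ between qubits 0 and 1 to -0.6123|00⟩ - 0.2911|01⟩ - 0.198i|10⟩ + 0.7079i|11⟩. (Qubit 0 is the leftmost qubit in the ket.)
-0.6123|00⟩ - 0.2911|01⟩ - 0.198i|10⟩ - 0.7079i|11⟩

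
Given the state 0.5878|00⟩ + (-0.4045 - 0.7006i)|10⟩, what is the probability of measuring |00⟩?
0.3455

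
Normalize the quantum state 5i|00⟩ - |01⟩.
0.9806i|00⟩ - 0.1961|01⟩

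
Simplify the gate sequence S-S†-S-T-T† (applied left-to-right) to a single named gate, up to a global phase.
S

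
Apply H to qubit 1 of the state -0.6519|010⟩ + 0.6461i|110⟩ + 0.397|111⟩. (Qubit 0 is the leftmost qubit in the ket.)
-0.461|000⟩ + 0.461|010⟩ + 0.4569i|100⟩ + 0.2807|101⟩ - 0.4569i|110⟩ - 0.2807|111⟩

H on qubit 1 mixes each pair of kets that differ only in qubit 1: amplitudes (a, b) of (|…0…⟩, |…1…⟩) become ((a + b)/√2, (a − b)/√2). Kets absent from the input have amplitude 0.
(|000⟩, |010⟩): (a, b) = (0, -0.6519) → (-0.461, 0.461)
(|100⟩, |110⟩): (a, b) = (0, 0.6461i) → (0.4569i, -0.4569i)
(|101⟩, |111⟩): (a, b) = (0, 0.397) → (0.2807, -0.2807)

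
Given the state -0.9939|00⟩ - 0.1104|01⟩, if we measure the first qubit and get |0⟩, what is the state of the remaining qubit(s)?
-0.9939|0⟩ - 0.1104|1⟩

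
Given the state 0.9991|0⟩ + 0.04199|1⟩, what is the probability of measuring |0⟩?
0.9982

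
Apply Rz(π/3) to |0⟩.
(0.866 - (1/2)i)|0⟩

Rz(π/3) = [[e^(−iθ/2), 0], [0, e^(iθ/2)]] with e^(±iθ/2) = cos(θ/2) ± i·sin(θ/2); θ = π/3, cos(θ/2) ≈ 0.866025, sin(θ/2) ≈ 0.5.
With a = amp(|0⟩) = 1 and b = amp(|1⟩) = 0:
new amp(|0⟩) = (0.866025 - 0.5i)·a = (0.866 - (1/2)i)
new amp(|1⟩) = (0.866025 + 0.5i)·b = 0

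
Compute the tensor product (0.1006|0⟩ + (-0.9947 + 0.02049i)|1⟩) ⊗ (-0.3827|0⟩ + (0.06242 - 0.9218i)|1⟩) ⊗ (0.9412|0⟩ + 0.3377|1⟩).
-0.03624|000⟩ - 0.013|001⟩ + (0.00591 - 0.08728i)|010⟩ + (0.002121 - 0.03132i)|011⟩ + (0.3583 - 0.00738i)|100⟩ + (0.1286 - 0.002648i)|101⟩ + (-0.04066 + 0.8642i)|110⟩ + (-0.01459 + 0.3101i)|111⟩

amp(|b₁b₂…⟩) = product of the factor amplitudes for bits b₁, b₂, …; only kets whose every factor amplitude is nonzero survive.
|000⟩: (0.1006)(-0.3827)(0.9412) = -0.03624
|001⟩: (0.1006)(-0.3827)(0.3377) = -0.013
|010⟩: (0.1006)(0.06242 - 0.9218i)(0.9412) = (0.00591 - 0.08728i)
|011⟩: (0.1006)(0.06242 - 0.9218i)(0.3377) = (0.002121 - 0.03132i)
|100⟩: (-0.9947 + 0.02049i)(-0.3827)(0.9412) = (0.3583 - 0.00738i)
|101⟩: (-0.9947 + 0.02049i)(-0.3827)(0.3377) = (0.1286 - 0.002648i)
|110⟩: (-0.9947 + 0.02049i)(0.06242 - 0.9218i)(0.9412) = (-0.04066 + 0.8642i)
|111⟩: (-0.9947 + 0.02049i)(0.06242 - 0.9218i)(0.3377) = (-0.01459 + 0.3101i)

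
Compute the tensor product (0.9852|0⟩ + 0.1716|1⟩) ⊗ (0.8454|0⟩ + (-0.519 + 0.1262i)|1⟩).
0.8329|00⟩ + (-0.5113 + 0.1243i)|01⟩ + 0.1451|10⟩ + (-0.08906 + 0.02166i)|11⟩

amp(|b₁b₂…⟩) = product of the factor amplitudes for bits b₁, b₂, …; only kets whose every factor amplitude is nonzero survive.
|00⟩: (0.9852)(0.8454) = 0.8329
|01⟩: (0.9852)(-0.519 + 0.1262i) = (-0.5113 + 0.1243i)
|10⟩: (0.1716)(0.8454) = 0.1451
|11⟩: (0.1716)(-0.519 + 0.1262i) = (-0.08906 + 0.02166i)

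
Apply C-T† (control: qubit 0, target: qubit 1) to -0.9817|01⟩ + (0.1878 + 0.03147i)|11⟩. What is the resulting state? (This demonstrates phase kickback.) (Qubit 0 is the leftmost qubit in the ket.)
-0.9817|01⟩ + (0.155 - 0.1105i)|11⟩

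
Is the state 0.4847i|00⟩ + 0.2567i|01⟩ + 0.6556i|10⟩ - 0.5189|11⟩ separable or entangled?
Entangled

Writing the state as a|00⟩ + b|01⟩ + c|10⟩ + d|11⟩, it is a product state iff ad − bc = 0.
Here (a, b, c, d) = (0.4847i, 0.2567i, 0.6556i, -0.5189): ad − bc = (0.4847i)(-0.5189) − (0.2567i)(0.6556i) = (0.1683 - 0.2515i) ≠ 0, so the state is entangled.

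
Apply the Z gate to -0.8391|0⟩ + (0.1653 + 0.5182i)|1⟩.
-0.8391|0⟩ + (-0.1653 - 0.5182i)|1⟩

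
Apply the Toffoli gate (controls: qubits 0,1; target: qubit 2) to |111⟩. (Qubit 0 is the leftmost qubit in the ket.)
|110⟩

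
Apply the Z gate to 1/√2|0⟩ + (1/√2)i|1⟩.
1/√2|0⟩ - (1/√2)i|1⟩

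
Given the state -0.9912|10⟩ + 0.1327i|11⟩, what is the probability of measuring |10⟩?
0.9825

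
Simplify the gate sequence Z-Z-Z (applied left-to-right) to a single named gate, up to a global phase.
Z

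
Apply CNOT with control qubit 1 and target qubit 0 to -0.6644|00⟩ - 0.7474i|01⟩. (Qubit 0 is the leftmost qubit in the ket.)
-0.6644|00⟩ - 0.7474i|11⟩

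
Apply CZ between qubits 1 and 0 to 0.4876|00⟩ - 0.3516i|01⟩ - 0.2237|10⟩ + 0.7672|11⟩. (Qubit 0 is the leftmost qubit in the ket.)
0.4876|00⟩ - 0.3516i|01⟩ - 0.2237|10⟩ - 0.7672|11⟩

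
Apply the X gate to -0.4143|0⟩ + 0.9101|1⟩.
0.9101|0⟩ - 0.4143|1⟩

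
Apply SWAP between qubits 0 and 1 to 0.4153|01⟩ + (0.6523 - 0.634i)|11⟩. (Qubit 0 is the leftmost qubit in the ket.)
0.4153|10⟩ + (0.6523 - 0.634i)|11⟩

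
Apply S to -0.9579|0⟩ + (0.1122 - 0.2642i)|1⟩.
-0.9579|0⟩ + (0.2642 + 0.1122i)|1⟩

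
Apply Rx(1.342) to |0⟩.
0.7832|0⟩ - 0.6218i|1⟩

Rx(1.342) = [[cos(θ/2), −i·sin(θ/2)], [−i·sin(θ/2), cos(θ/2)]]; θ = 1.342, cos(θ/2) ≈ 0.7832, sin(θ/2) ≈ 0.621769.
With a = amp(|0⟩) = 1 and b = amp(|1⟩) = 0:
new amp(|0⟩) = (0.7832)·a + (-0.621769i)·b = 0.7832
new amp(|1⟩) = (-0.621769i)·a + (0.7832)·b = -0.6218i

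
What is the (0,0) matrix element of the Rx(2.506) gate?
0.3125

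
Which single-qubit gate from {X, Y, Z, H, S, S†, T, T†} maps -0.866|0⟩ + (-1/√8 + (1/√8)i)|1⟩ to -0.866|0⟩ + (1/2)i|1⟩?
T†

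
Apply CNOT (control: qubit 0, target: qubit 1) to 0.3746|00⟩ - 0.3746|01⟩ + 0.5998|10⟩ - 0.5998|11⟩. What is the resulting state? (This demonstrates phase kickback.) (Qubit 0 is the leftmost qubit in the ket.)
0.3746|00⟩ - 0.3746|01⟩ - 0.5998|10⟩ + 0.5998|11⟩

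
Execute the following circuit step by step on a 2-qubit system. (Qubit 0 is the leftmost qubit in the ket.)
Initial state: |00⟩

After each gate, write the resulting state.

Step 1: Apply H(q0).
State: 1/√2|00⟩ + 1/√2|10⟩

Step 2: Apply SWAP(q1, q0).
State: 1/√2|00⟩ + 1/√2|01⟩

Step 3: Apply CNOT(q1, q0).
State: 1/√2|00⟩ + 1/√2|11⟩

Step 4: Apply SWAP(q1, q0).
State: 1/√2|00⟩ + 1/√2|11⟩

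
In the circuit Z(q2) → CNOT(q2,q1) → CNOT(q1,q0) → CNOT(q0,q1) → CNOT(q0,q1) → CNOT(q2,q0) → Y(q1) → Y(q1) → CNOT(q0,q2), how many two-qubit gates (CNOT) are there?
6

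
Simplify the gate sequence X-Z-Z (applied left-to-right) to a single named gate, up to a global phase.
X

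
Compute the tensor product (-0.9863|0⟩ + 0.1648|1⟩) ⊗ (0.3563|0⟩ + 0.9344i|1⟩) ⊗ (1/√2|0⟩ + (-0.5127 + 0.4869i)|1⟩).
-0.2485|000⟩ + (0.1802 - 0.1711i)|001⟩ - 0.6517i|010⟩ + (0.4487 + 0.4725i)|011⟩ + 0.04152|100⟩ + (-0.0301 + 0.02859i)|101⟩ + 0.1089i|110⟩ + (-0.07498 - 0.07895i)|111⟩

amp(|b₁b₂…⟩) = product of the factor amplitudes for bits b₁, b₂, …; only kets whose every factor amplitude is nonzero survive.
|000⟩: (-0.9863)(0.3563)(1/√2) = -0.2485
|001⟩: (-0.9863)(0.3563)(-0.5127 + 0.4869i) = (0.1802 - 0.1711i)
|010⟩: (-0.9863)(0.9344i)(1/√2) = -0.6517i
|011⟩: (-0.9863)(0.9344i)(-0.5127 + 0.4869i) = (0.4487 + 0.4725i)
|100⟩: (0.1648)(0.3563)(1/√2) = 0.04152
|101⟩: (0.1648)(0.3563)(-0.5127 + 0.4869i) = (-0.0301 + 0.02859i)
|110⟩: (0.1648)(0.9344i)(1/√2) = 0.1089i
|111⟩: (0.1648)(0.9344i)(-0.5127 + 0.4869i) = (-0.07498 - 0.07895i)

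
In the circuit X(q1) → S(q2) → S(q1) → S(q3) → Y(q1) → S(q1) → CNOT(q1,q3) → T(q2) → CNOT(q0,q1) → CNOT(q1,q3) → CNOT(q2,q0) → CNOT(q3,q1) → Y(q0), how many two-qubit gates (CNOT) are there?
5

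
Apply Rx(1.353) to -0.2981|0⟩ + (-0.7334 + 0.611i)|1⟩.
(0.1501 + 0.4592i)|0⟩ + (-0.5719 + 0.6631i)|1⟩

Rx(1.353) = [[cos(θ/2), −i·sin(θ/2)], [−i·sin(θ/2), cos(θ/2)]]; θ = 1.353, cos(θ/2) ≈ 0.779769, sin(θ/2) ≈ 0.626068.
With a = amp(|0⟩) = -0.2981 and b = amp(|1⟩) = (-0.7334 + 0.611i):
new amp(|0⟩) = (0.779769)·a + (-0.626068i)·b = (0.1501 + 0.4592i)
new amp(|1⟩) = (-0.626068i)·a + (0.779769)·b = (-0.5719 + 0.6631i)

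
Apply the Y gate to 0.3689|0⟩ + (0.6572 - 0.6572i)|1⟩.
(-0.6572 - 0.6572i)|0⟩ + 0.3689i|1⟩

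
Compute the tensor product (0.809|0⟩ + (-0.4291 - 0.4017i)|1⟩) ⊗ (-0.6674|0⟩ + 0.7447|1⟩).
-0.5399|00⟩ + 0.6025|01⟩ + (0.2864 + 0.2681i)|10⟩ + (-0.3196 - 0.2991i)|11⟩

amp(|b₁b₂…⟩) = product of the factor amplitudes for bits b₁, b₂, …; only kets whose every factor amplitude is nonzero survive.
|00⟩: (0.809)(-0.6674) = -0.5399
|01⟩: (0.809)(0.7447) = 0.6025
|10⟩: (-0.4291 - 0.4017i)(-0.6674) = (0.2864 + 0.2681i)
|11⟩: (-0.4291 - 0.4017i)(0.7447) = (-0.3196 - 0.2991i)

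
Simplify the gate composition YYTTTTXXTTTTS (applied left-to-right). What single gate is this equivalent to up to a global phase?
S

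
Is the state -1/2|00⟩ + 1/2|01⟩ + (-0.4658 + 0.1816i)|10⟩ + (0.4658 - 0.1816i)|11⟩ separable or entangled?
Separable

Writing the state as a|00⟩ + b|01⟩ + c|10⟩ + d|11⟩, it is a product state iff ad − bc = 0.
Here (a, b, c, d) = (-1/2, 1/2, (-0.4658 + 0.1816i), (0.4658 - 0.1816i)): ad − bc = (-1/2)(0.4658 - 0.1816i) − (1/2)(-0.4658 + 0.1816i) = 0, so the state is separable.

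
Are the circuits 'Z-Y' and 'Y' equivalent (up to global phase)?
No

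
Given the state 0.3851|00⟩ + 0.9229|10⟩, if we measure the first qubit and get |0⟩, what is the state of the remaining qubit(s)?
|0⟩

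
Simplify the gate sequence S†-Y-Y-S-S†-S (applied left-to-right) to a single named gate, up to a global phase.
I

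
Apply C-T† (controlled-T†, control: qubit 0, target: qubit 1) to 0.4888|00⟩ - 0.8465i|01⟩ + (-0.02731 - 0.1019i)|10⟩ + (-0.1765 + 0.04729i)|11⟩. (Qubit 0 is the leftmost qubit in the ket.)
0.4888|00⟩ - 0.8465i|01⟩ + (-0.02731 - 0.1019i)|10⟩ + (-0.09137 + 0.1582i)|11⟩

C-T† leaves the control-|0⟩ kets |00⟩, |01⟩ unchanged and applies T† to qubit 1 on the control-|1⟩ pair (|10⟩, |11⟩).
T† = [[1, 0], [0, (1/√2 - (1/√2)i)]].
With a = amp(|10⟩) = (-0.02731 - 0.1019i) and b = amp(|11⟩) = (-0.1765 + 0.04729i):
new amp(|10⟩) = (1)·a = (-0.02731 - 0.1019i)
new amp(|11⟩) = (1/√2 - (1/√2)i)·b = (-0.09137 + 0.1582i)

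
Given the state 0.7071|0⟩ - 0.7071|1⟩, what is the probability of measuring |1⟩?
0.5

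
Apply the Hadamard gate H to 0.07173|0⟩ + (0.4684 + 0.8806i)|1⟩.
(0.3819 + 0.6227i)|0⟩ + (-0.2805 - 0.6227i)|1⟩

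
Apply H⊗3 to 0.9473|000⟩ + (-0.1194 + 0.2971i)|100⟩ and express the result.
(0.2927 + 0.105i)|000⟩ + (0.2927 + 0.105i)|001⟩ + (0.2927 + 0.105i)|010⟩ + (0.2927 + 0.105i)|011⟩ + (0.3771 - 0.105i)|100⟩ + (0.3771 - 0.105i)|101⟩ + (0.3771 - 0.105i)|110⟩ + (0.3771 - 0.105i)|111⟩

H⊗3 gives amp(|y⟩) = (1/2√2) Σ_x (−1)^(x·y) amp(|x⟩), where x·y is the number of positions in which both x and y have a 1.
|000⟩: (0.9473 + (-0.1194 + 0.2971i))/(2√2) = (0.2927 + 0.105i)
|001⟩: (0.9473 + (-0.1194 + 0.2971i))/(2√2) = (0.2927 + 0.105i)
|010⟩: (0.9473 + (-0.1194 + 0.2971i))/(2√2) = (0.2927 + 0.105i)
|011⟩: (0.9473 + (-0.1194 + 0.2971i))/(2√2) = (0.2927 + 0.105i)
|100⟩: (0.9473 - (-0.1194 + 0.2971i))/(2√2) = (0.3771 - 0.105i)
|101⟩: (0.9473 - (-0.1194 + 0.2971i))/(2√2) = (0.3771 - 0.105i)
|110⟩: (0.9473 - (-0.1194 + 0.2971i))/(2√2) = (0.3771 - 0.105i)
|111⟩: (0.9473 - (-0.1194 + 0.2971i))/(2√2) = (0.3771 - 0.105i)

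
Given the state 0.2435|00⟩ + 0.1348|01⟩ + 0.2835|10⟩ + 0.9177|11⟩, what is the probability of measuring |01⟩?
0.01817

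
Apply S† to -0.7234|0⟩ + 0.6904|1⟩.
-0.7234|0⟩ - 0.6904i|1⟩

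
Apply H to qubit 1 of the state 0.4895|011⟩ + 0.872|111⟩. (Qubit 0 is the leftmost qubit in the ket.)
0.3461|001⟩ - 0.3461|011⟩ + 0.6166|101⟩ - 0.6166|111⟩

H on qubit 1 mixes each pair of kets that differ only in qubit 1: amplitudes (a, b) of (|…0…⟩, |…1…⟩) become ((a + b)/√2, (a − b)/√2). Kets absent from the input have amplitude 0.
(|001⟩, |011⟩): (a, b) = (0, 0.4895) → (0.3461, -0.3461)
(|101⟩, |111⟩): (a, b) = (0, 0.872) → (0.6166, -0.6166)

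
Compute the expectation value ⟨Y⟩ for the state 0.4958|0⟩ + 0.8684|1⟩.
0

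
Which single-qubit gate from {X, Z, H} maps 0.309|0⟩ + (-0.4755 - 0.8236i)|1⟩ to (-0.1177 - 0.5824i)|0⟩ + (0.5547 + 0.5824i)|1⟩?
H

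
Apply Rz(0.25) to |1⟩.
(0.9922 + 0.1247i)|1⟩

Rz(0.25) = [[e^(−iθ/2), 0], [0, e^(iθ/2)]] with e^(±iθ/2) = cos(θ/2) ± i·sin(θ/2); θ = 0.25, cos(θ/2) ≈ 0.992198, sin(θ/2) ≈ 0.124675.
With a = amp(|0⟩) = 0 and b = amp(|1⟩) = 1:
new amp(|0⟩) = (0.992198 - 0.124675i)·a = 0
new amp(|1⟩) = (0.992198 + 0.124675i)·b = (0.9922 + 0.1247i)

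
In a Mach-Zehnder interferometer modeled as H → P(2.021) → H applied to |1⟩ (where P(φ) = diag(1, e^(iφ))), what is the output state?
(0.7176 - 0.4502i)|0⟩ + (0.2824 + 0.4502i)|1⟩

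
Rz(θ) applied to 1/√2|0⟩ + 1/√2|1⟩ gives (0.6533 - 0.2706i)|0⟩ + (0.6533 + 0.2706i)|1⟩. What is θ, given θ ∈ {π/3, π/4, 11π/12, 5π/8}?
π/4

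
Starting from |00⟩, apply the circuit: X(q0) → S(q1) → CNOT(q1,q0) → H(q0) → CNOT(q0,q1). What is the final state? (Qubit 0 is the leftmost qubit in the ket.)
1/√2|00⟩ - 1/√2|11⟩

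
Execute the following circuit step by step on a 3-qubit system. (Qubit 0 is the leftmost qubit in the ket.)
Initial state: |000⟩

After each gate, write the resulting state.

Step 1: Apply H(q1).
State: 1/√2|000⟩ + 1/√2|010⟩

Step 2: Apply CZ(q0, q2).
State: 1/√2|000⟩ + 1/√2|010⟩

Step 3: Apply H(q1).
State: |000⟩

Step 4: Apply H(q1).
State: 1/√2|000⟩ + 1/√2|010⟩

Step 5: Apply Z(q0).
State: 1/√2|000⟩ + 1/√2|010⟩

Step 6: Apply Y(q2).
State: (1/√2)i|001⟩ + (1/√2)i|011⟩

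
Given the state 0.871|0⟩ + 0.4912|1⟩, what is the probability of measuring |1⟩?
0.2413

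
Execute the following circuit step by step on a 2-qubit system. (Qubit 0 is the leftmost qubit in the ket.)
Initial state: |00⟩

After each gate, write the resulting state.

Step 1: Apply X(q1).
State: |01⟩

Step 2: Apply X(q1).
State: |00⟩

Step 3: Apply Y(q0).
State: i|10⟩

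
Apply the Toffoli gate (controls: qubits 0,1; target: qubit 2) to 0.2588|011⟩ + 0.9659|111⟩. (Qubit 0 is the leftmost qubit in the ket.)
0.2588|011⟩ + 0.9659|110⟩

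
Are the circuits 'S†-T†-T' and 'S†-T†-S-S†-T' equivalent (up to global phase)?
Yes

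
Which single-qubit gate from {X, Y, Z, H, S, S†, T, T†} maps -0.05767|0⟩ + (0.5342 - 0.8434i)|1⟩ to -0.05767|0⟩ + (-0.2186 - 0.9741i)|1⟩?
T†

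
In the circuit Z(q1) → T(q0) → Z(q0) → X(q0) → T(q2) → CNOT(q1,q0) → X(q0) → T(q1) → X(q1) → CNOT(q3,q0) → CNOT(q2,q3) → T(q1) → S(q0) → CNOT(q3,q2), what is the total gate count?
14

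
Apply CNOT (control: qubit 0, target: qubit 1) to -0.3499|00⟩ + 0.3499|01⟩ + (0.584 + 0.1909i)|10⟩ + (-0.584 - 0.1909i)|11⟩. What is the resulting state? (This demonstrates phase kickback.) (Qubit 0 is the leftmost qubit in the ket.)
-0.3499|00⟩ + 0.3499|01⟩ + (-0.584 - 0.1909i)|10⟩ + (0.584 + 0.1909i)|11⟩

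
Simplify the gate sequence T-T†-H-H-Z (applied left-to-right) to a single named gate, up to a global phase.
Z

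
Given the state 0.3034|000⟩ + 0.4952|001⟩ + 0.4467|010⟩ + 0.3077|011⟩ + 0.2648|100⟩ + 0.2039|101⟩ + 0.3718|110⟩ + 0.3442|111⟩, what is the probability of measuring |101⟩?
0.04158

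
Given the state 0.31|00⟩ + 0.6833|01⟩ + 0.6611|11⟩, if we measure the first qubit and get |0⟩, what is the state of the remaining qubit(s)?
0.4132|0⟩ + 0.9107|1⟩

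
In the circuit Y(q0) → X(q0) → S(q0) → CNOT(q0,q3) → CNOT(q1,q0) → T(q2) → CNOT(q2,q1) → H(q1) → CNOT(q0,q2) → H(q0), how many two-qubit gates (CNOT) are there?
4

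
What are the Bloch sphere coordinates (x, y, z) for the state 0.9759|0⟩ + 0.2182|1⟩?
(0.4259, 0, 0.9048)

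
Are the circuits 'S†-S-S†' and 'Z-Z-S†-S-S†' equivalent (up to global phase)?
Yes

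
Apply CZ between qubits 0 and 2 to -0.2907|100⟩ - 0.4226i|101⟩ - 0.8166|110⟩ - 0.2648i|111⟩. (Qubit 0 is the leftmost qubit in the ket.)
-0.2907|100⟩ + 0.4226i|101⟩ - 0.8166|110⟩ + 0.2648i|111⟩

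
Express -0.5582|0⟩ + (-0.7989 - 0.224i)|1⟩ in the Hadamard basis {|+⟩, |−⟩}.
(-0.9596 - 0.1584i)|+⟩ + (0.1702 + 0.1584i)|−⟩

With |ψ⟩ = α|0⟩ + β|1⟩, the Hadamard-basis coefficients are ⟨+|ψ⟩ = (α + β)/√2 and ⟨−|ψ⟩ = (α − β)/√2.
Here α = -0.5582, β = (-0.7989 - 0.224i): (α + β)/√2 = (-0.9596 - 0.1584i), (α − β)/√2 = (0.1702 + 0.1584i).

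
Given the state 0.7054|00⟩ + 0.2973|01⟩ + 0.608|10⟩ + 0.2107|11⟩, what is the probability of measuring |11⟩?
0.04439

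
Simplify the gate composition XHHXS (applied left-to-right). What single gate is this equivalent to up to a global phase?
S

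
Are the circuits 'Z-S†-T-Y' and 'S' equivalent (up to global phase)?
No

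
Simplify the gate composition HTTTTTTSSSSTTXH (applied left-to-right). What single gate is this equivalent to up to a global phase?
Z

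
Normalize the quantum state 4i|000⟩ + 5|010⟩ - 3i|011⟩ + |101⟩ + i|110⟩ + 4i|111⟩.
0.4851i|000⟩ + 0.6063|010⟩ - 0.3638i|011⟩ + 0.1213|101⟩ + 0.1213i|110⟩ + 0.4851i|111⟩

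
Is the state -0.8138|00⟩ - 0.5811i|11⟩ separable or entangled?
Entangled

Writing the state as a|00⟩ + b|01⟩ + c|10⟩ + d|11⟩, it is a product state iff ad − bc = 0.
Here (a, b, c, d) = (-0.8138, 0, 0, -0.5811i): ad − bc = (-0.8138)(-0.5811i) − (0)(0) = 0.4729i ≠ 0, so the state is entangled.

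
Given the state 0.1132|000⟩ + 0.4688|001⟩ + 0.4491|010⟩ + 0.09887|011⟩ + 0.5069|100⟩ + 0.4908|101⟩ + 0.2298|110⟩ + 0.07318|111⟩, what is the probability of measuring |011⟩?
0.009775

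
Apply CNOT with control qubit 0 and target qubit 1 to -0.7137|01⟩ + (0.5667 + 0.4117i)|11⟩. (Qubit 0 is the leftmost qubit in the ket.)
-0.7137|01⟩ + (0.5667 + 0.4117i)|10⟩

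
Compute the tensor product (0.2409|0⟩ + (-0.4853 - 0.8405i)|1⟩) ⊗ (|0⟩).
0.2409|00⟩ + (-0.4853 - 0.8405i)|10⟩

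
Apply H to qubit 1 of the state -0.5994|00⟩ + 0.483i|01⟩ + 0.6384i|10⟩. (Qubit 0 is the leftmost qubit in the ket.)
(-0.4238 + 0.3415i)|00⟩ + (-0.4238 - 0.3415i)|01⟩ + 0.4514i|10⟩ + 0.4514i|11⟩

H on qubit 1 mixes each pair of kets that differ only in qubit 1: amplitudes (a, b) of (|…0…⟩, |…1…⟩) become ((a + b)/√2, (a − b)/√2). Kets absent from the input have amplitude 0.
(|00⟩, |01⟩): (a, b) = (-0.5994, 0.483i) → ((-0.4238 + 0.3415i), (-0.4238 - 0.3415i))
(|10⟩, |11⟩): (a, b) = (0.6384i, 0) → (0.4514i, 0.4514i)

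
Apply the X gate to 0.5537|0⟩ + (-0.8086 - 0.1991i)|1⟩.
(-0.8086 - 0.1991i)|0⟩ + 0.5537|1⟩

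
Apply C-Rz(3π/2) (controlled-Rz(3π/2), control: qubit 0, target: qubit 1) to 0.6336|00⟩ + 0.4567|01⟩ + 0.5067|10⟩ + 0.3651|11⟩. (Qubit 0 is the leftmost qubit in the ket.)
0.6336|00⟩ + 0.4567|01⟩ + (-0.3583 - 0.3583i)|10⟩ + (-0.2582 + 0.2582i)|11⟩

C-Rz(3π/2) leaves the control-|0⟩ kets |00⟩, |01⟩ unchanged and applies Rz(3π/2) to qubit 1 on the control-|1⟩ pair (|10⟩, |11⟩).
Rz(3π/2) = [[e^(−iθ/2), 0], [0, e^(iθ/2)]] with e^(±iθ/2) = cos(θ/2) ± i·sin(θ/2); θ = 3π/2, cos(θ/2) ≈ -0.707107, sin(θ/2) ≈ 0.707107.
With a = amp(|10⟩) = 0.5067 and b = amp(|11⟩) = 0.3651:
new amp(|10⟩) = (-0.707107 - 0.707107i)·a = (-0.3583 - 0.3583i)
new amp(|11⟩) = (-0.707107 + 0.707107i)·b = (-0.2582 + 0.2582i)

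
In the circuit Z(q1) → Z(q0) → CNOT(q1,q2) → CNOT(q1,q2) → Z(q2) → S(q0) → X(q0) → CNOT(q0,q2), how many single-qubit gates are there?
5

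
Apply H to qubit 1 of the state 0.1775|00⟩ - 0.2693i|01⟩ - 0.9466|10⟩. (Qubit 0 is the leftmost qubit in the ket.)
(0.1255 - 0.1904i)|00⟩ + (0.1255 + 0.1904i)|01⟩ - 0.6693|10⟩ - 0.6693|11⟩

H on qubit 1 mixes each pair of kets that differ only in qubit 1: amplitudes (a, b) of (|…0…⟩, |…1…⟩) become ((a + b)/√2, (a − b)/√2). Kets absent from the input have amplitude 0.
(|00⟩, |01⟩): (a, b) = (0.1775, -0.2693i) → ((0.1255 - 0.1904i), (0.1255 + 0.1904i))
(|10⟩, |11⟩): (a, b) = (-0.9466, 0) → (-0.6693, -0.6693)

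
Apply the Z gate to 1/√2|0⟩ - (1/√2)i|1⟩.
1/√2|0⟩ + (1/√2)i|1⟩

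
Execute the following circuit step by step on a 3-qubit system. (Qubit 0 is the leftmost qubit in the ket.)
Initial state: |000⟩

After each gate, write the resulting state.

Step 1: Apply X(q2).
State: |001⟩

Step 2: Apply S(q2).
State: i|001⟩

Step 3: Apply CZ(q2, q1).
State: i|001⟩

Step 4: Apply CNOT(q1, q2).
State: i|001⟩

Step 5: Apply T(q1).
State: i|001⟩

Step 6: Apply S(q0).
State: i|001⟩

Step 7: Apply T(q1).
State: i|001⟩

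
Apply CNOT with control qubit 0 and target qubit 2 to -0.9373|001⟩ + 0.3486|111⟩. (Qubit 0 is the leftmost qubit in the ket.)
-0.9373|001⟩ + 0.3486|110⟩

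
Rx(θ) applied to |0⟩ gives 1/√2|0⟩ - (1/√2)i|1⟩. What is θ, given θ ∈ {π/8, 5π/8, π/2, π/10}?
π/2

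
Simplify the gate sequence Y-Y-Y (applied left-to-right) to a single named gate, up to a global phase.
Y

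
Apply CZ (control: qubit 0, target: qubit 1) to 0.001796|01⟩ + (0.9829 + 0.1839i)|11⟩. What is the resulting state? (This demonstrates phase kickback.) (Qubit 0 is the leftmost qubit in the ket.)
0.001796|01⟩ + (-0.9829 - 0.1839i)|11⟩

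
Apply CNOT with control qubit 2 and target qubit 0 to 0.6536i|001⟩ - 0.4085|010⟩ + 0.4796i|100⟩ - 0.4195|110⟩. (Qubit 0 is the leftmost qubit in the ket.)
-0.4085|010⟩ + 0.4796i|100⟩ + 0.6536i|101⟩ - 0.4195|110⟩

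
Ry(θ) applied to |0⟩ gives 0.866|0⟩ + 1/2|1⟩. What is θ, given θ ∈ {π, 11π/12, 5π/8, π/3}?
π/3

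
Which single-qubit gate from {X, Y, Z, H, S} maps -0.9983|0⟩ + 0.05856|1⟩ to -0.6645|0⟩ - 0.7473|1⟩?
H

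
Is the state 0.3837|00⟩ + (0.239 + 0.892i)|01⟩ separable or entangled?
Separable

Writing the state as a|00⟩ + b|01⟩ + c|10⟩ + d|11⟩, it is a product state iff ad − bc = 0.
Here (a, b, c, d) = (0.3837, (0.239 + 0.892i), 0, 0): ad − bc = (0.3837)(0) − (0.239 + 0.892i)(0) = 0, so the state is separable.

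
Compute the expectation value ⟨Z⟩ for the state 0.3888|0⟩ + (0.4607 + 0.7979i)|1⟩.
-0.6977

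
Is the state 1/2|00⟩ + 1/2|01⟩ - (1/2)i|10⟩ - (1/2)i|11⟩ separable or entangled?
Separable

Writing the state as a|00⟩ + b|01⟩ + c|10⟩ + d|11⟩, it is a product state iff ad − bc = 0.
Here (a, b, c, d) = (1/2, 1/2, -(1/2)i, -(1/2)i): ad − bc = (1/2)(-(1/2)i) − (1/2)(-(1/2)i) = 0, so the state is separable.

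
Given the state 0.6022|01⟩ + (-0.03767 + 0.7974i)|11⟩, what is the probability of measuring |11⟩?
0.6373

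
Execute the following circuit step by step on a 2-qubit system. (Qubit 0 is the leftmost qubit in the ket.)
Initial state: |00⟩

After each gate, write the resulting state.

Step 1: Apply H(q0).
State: 1/√2|00⟩ + 1/√2|10⟩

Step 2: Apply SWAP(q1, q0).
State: 1/√2|00⟩ + 1/√2|01⟩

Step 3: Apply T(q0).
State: 1/√2|00⟩ + 1/√2|01⟩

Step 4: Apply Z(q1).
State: 1/√2|00⟩ - 1/√2|01⟩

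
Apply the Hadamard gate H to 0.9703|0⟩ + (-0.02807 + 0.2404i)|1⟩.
(0.6663 + 0.17i)|0⟩ + (0.706 - 0.17i)|1⟩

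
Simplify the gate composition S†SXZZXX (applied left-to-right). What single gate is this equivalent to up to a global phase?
X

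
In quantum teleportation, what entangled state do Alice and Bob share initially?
Bell state |Φ+⟩ = (|00⟩ + |11⟩)/√2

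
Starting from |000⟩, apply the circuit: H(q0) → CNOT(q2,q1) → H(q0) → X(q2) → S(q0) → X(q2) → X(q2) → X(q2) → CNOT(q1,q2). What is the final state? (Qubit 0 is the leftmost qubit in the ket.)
|000⟩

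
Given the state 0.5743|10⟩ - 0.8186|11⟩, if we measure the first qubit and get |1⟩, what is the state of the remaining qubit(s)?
0.5743|0⟩ - 0.8186|1⟩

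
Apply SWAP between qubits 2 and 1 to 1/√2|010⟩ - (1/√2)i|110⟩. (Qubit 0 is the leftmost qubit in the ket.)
1/√2|001⟩ - (1/√2)i|101⟩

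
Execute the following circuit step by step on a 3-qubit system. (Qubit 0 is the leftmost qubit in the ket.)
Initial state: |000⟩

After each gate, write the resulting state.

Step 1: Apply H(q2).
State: 1/√2|000⟩ + 1/√2|001⟩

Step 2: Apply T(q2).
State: 1/√2|000⟩ + (1/2 + (1/2)i)|001⟩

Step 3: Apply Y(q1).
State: (1/√2)i|010⟩ + (-1/2 + (1/2)i)|011⟩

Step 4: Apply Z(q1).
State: -(1/√2)i|010⟩ + (1/2 - (1/2)i)|011⟩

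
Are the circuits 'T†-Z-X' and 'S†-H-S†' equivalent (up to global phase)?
No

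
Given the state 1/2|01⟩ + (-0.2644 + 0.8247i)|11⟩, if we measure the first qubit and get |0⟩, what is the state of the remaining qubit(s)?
|1⟩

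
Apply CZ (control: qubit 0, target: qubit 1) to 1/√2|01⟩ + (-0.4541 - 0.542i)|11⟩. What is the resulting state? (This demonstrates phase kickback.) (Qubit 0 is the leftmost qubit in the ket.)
1/√2|01⟩ + (0.4541 + 0.542i)|11⟩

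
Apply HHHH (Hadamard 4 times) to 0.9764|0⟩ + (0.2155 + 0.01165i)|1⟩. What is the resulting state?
0.9764|0⟩ + (0.2155 + 0.01165i)|1⟩

H² = I, so an even number of Hadamards cancels: H^4 = I and the state is unchanged.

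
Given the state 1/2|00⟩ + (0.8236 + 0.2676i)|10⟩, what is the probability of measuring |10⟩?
0.7499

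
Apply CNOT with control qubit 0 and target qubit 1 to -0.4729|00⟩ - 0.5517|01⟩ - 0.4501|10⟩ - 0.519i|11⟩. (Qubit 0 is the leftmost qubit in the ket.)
-0.4729|00⟩ - 0.5517|01⟩ - 0.519i|10⟩ - 0.4501|11⟩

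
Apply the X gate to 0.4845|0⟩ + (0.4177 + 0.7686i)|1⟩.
(0.4177 + 0.7686i)|0⟩ + 0.4845|1⟩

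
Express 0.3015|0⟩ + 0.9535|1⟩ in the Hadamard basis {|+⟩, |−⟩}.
0.8874|+⟩ - 0.461|−⟩

With |ψ⟩ = α|0⟩ + β|1⟩, the Hadamard-basis coefficients are ⟨+|ψ⟩ = (α + β)/√2 and ⟨−|ψ⟩ = (α − β)/√2.
Here α = 0.3015, β = 0.9535: (α + β)/√2 = 0.8874, (α − β)/√2 = -0.461.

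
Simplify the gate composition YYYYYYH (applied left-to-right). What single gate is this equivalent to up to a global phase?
H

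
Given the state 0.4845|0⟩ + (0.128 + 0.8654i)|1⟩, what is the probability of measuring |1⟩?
0.7653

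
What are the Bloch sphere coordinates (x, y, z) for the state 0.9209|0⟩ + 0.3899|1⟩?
(0.7181, 0, 0.696)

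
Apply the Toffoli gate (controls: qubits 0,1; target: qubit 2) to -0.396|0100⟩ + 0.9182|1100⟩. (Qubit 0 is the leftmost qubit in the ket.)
-0.396|0100⟩ + 0.9182|1110⟩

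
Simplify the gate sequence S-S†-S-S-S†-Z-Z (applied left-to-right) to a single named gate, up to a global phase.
S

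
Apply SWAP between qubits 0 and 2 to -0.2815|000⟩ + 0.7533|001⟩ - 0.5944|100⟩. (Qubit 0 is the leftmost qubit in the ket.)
-0.2815|000⟩ - 0.5944|001⟩ + 0.7533|100⟩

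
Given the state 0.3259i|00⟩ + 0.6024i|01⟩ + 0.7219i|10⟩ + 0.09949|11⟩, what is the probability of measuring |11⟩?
0.009898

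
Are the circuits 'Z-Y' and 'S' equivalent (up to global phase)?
No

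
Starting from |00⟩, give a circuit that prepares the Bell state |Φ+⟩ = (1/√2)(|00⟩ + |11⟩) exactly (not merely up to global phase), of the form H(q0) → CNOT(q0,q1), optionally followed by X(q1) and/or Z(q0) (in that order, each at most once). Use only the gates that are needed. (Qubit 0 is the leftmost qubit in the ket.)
H(q0) → CNOT(q0,q1)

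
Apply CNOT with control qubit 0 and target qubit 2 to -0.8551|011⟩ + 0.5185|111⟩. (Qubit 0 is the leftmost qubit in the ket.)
-0.8551|011⟩ + 0.5185|110⟩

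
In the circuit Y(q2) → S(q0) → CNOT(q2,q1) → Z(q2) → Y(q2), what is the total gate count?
5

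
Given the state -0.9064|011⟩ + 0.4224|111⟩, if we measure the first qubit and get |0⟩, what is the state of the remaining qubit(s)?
-|11⟩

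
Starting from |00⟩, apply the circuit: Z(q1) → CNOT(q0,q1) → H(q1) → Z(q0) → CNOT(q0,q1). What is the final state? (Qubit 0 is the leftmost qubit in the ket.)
1/√2|00⟩ + 1/√2|01⟩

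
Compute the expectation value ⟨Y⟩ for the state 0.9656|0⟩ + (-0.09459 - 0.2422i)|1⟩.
-0.4677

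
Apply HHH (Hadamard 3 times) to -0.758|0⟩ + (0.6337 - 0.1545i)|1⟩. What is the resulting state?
(-0.08789 - 0.1092i)|0⟩ + (-0.9841 + 0.1092i)|1⟩

H² = I, so H^3 = H: a single Hadamard. With (a, b) = (-0.758, (0.6337 - 0.1545i)), H gives ((a + b)/√2, (a − b)/√2) = ((-0.08789 - 0.1092i), (-0.9841 + 0.1092i)).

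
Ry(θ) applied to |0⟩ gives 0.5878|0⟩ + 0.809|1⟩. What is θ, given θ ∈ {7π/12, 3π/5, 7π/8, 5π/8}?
3π/5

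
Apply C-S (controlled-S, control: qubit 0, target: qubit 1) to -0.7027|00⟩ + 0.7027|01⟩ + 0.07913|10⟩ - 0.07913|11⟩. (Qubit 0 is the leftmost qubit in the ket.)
-0.7027|00⟩ + 0.7027|01⟩ + 0.07913|10⟩ - 0.07913i|11⟩

C-S leaves the control-|0⟩ kets |00⟩, |01⟩ unchanged and applies S to qubit 1 on the control-|1⟩ pair (|10⟩, |11⟩).
S = [[1, 0], [0, i]].
With a = amp(|10⟩) = 0.07913 and b = amp(|11⟩) = -0.07913:
new amp(|10⟩) = (1)·a = 0.07913
new amp(|11⟩) = (i)·b = -0.07913i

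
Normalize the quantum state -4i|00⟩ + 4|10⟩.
-(1/√2)i|00⟩ + 1/√2|10⟩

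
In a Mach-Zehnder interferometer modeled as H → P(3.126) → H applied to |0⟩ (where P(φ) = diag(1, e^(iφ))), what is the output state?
(0.00006078 + 0.007796i)|0⟩ + (0.9999 - 0.007796i)|1⟩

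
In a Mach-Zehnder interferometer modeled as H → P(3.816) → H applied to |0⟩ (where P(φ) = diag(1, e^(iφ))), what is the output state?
(0.1095 - 0.3122i)|0⟩ + (0.8905 + 0.3122i)|1⟩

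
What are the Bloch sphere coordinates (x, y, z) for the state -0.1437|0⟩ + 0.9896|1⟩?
(-0.2844, 0, -0.9587)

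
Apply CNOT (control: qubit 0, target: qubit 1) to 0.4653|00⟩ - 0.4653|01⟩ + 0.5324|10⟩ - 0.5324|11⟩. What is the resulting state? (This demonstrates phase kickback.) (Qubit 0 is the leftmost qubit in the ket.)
0.4653|00⟩ - 0.4653|01⟩ - 0.5324|10⟩ + 0.5324|11⟩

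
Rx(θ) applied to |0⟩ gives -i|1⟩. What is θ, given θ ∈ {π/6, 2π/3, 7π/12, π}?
π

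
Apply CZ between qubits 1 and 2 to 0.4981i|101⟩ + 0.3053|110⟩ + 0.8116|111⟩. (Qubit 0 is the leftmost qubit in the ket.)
0.4981i|101⟩ + 0.3053|110⟩ - 0.8116|111⟩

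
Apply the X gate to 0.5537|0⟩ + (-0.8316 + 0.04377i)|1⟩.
(-0.8316 + 0.04377i)|0⟩ + 0.5537|1⟩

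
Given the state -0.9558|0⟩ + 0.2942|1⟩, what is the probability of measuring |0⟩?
0.9136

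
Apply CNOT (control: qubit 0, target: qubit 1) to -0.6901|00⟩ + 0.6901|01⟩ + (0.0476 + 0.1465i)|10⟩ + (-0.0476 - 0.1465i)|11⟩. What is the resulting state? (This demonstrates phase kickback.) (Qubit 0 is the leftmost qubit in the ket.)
-0.6901|00⟩ + 0.6901|01⟩ + (-0.0476 - 0.1465i)|10⟩ + (0.0476 + 0.1465i)|11⟩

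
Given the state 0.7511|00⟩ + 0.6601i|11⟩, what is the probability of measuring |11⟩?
0.4357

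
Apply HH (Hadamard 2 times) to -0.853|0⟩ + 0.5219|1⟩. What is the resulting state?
-0.853|0⟩ + 0.5219|1⟩

H² = I, so an even number of Hadamards cancels: H^2 = I and the state is unchanged.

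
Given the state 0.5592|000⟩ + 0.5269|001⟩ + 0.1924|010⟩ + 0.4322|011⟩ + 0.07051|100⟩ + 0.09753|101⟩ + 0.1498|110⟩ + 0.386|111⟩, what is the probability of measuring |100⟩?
0.004972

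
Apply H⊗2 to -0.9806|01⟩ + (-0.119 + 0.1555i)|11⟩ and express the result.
(-0.5498 + 0.07775i)|00⟩ + (0.5498 - 0.07775i)|01⟩ + (-0.4308 - 0.07775i)|10⟩ + (0.4308 + 0.07775i)|11⟩

H⊗2 gives amp(|y⟩) = (1/2) Σ_x (−1)^(x·y) amp(|x⟩), where x·y is the number of positions in which both x and y have a 1.
|00⟩: (-0.9806 + (-0.119 + 0.1555i))/2 = (-0.5498 + 0.07775i)
|01⟩: (0.9806 - (-0.119 + 0.1555i))/2 = (0.5498 - 0.07775i)
|10⟩: (-0.9806 - (-0.119 + 0.1555i))/2 = (-0.4308 - 0.07775i)
|11⟩: (0.9806 + (-0.119 + 0.1555i))/2 = (0.4308 + 0.07775i)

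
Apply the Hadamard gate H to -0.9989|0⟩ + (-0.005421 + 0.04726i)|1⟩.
(-0.7102 + 0.03342i)|0⟩ + (-0.7025 - 0.03342i)|1⟩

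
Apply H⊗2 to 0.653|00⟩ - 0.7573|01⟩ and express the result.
-0.05215|00⟩ + 0.7052|01⟩ - 0.05215|10⟩ + 0.7052|11⟩

H⊗2 gives amp(|y⟩) = (1/2) Σ_x (−1)^(x·y) amp(|x⟩), where x·y is the number of positions in which both x and y have a 1.
|00⟩: (0.653 - 0.7573)/2 = -0.05215
|01⟩: (0.653 + 0.7573)/2 = 0.7052
|10⟩: (0.653 - 0.7573)/2 = -0.05215
|11⟩: (0.653 + 0.7573)/2 = 0.7052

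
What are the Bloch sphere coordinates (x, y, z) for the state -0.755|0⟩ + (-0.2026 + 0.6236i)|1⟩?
(0.3059, -0.9416, 0.1401)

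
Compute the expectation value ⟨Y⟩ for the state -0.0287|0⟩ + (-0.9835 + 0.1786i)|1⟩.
-0.01025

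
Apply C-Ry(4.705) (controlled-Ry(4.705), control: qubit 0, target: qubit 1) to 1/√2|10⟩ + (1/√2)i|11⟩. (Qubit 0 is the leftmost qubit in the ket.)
(-0.4981 - 0.5018i)|10⟩ + (0.5018 - 0.4981i)|11⟩

C-Ry(4.705) leaves the control-|0⟩ kets |00⟩, |01⟩ unchanged and applies Ry(4.705) to qubit 1 on the control-|1⟩ pair (|10⟩, |11⟩).
Ry(4.705) = [[cos(θ/2), −sin(θ/2)], [sin(θ/2), cos(θ/2)]]; θ = 4.705, cos(θ/2) ≈ -0.70449, sin(θ/2) ≈ 0.709714.
With a = amp(|10⟩) = 1/√2 and b = amp(|11⟩) = (1/√2)i:
new amp(|10⟩) = (-0.70449)·a + (-0.709714)·b = (-0.4981 - 0.5018i)
new amp(|11⟩) = (0.709714)·a + (-0.70449)·b = (0.5018 - 0.4981i)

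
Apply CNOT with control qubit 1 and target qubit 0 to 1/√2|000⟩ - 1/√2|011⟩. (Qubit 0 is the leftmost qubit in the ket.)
1/√2|000⟩ - 1/√2|111⟩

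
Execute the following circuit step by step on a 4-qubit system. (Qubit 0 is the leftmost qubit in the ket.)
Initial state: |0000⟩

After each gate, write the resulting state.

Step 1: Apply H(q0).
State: 1/√2|0000⟩ + 1/√2|1000⟩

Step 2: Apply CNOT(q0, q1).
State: 1/√2|0000⟩ + 1/√2|1100⟩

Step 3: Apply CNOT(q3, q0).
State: 1/√2|0000⟩ + 1/√2|1100⟩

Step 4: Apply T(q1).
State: 1/√2|0000⟩ + (1/2 + (1/2)i)|1100⟩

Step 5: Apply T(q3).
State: 1/√2|0000⟩ + (1/2 + (1/2)i)|1100⟩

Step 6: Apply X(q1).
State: 1/√2|0100⟩ + (1/2 + (1/2)i)|1000⟩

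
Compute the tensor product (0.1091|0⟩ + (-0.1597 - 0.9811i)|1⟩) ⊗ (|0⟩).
0.1091|00⟩ + (-0.1597 - 0.9811i)|10⟩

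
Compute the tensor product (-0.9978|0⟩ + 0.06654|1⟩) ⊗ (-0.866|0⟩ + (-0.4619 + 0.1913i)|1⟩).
0.8641|00⟩ + (0.4609 - 0.1909i)|01⟩ - 0.05762|10⟩ + (-0.03073 + 0.01273i)|11⟩

amp(|b₁b₂…⟩) = product of the factor amplitudes for bits b₁, b₂, …; only kets whose every factor amplitude is nonzero survive.
|00⟩: (-0.9978)(-0.866) = 0.8641
|01⟩: (-0.9978)(-0.4619 + 0.1913i) = (0.4609 - 0.1909i)
|10⟩: (0.06654)(-0.866) = -0.05762
|11⟩: (0.06654)(-0.4619 + 0.1913i) = (-0.03073 + 0.01273i)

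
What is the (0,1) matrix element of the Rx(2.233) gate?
-0.8986i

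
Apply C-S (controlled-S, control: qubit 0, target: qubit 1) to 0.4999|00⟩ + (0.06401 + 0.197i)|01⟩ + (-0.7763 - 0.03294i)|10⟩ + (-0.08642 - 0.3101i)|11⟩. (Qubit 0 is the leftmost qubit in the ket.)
0.4999|00⟩ + (0.06401 + 0.197i)|01⟩ + (-0.7763 - 0.03294i)|10⟩ + (0.3101 - 0.08642i)|11⟩

C-S leaves the control-|0⟩ kets |00⟩, |01⟩ unchanged and applies S to qubit 1 on the control-|1⟩ pair (|10⟩, |11⟩).
S = [[1, 0], [0, i]].
With a = amp(|10⟩) = (-0.7763 - 0.03294i) and b = amp(|11⟩) = (-0.08642 - 0.3101i):
new amp(|10⟩) = (1)·a = (-0.7763 - 0.03294i)
new amp(|11⟩) = (i)·b = (0.3101 - 0.08642i)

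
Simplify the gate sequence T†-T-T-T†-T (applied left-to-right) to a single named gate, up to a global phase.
T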